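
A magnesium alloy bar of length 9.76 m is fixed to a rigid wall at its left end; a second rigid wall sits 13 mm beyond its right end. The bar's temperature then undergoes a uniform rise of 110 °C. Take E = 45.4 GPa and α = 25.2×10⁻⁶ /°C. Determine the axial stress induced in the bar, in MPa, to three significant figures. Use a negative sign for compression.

-65.4 MPa

Free thermal expansion αLΔT = 25.2e-6 · 9760 · 110 = 27.05 mm.
The walls engage after the gap closes; constrained expansion = 27.05 − 13 = 14.05 mm.
The walls impose strain ε = −(14.05)/9760 = -1.4400e-03; σ = Eε = 45400 · -1.4400e-03 = -65.38 MPa.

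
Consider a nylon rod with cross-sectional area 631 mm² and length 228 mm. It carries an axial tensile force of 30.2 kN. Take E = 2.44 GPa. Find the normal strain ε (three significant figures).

σ = N/A = 47.86 MPa; ε = σ/E = 47.86/2440 = 1.961e-02.

0.0196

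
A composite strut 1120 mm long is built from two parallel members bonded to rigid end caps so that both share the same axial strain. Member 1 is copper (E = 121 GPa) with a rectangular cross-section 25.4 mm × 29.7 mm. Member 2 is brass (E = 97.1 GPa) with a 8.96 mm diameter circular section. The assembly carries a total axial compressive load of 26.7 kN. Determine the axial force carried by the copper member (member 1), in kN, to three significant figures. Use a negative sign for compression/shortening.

-25.0 kN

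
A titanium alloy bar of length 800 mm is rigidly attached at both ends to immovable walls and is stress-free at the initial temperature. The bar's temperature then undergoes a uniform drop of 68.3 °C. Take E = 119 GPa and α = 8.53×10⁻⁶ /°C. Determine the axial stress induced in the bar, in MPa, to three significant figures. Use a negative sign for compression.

Free thermal expansion αLΔT = 8.53e-6 · 800 · -68.3 = -0.4661 mm.
The walls impose strain ε = −(-0.4661)/800 = 5.8260e-04; σ = Eε = 119000 · 5.8260e-04 = 69.33 MPa.

69.3 MPa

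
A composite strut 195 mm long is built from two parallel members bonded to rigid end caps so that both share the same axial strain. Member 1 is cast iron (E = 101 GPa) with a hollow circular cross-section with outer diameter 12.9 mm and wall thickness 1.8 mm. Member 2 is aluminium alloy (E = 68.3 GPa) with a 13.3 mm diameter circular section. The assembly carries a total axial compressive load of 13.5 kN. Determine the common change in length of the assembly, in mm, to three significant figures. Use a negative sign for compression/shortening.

-0.166 mm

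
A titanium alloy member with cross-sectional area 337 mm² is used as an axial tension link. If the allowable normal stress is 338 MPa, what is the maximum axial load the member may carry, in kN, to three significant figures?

114 kN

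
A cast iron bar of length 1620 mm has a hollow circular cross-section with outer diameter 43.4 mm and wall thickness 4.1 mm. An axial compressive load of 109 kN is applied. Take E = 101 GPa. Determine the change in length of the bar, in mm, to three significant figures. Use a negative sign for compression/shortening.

-3.45 mm

A = 506.2 mm².
δ_mech = NL/(AE) = -109000·1620/(506.2·101000) = -3.454 mm.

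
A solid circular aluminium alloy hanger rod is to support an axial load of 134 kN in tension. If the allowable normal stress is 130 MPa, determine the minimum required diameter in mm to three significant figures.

36.2 mm

Required area A ≥ P/σ_allow = 134000/130 = 1031 mm².
For a solid circular section, d ≥ √(4A/π) = 36.23 mm.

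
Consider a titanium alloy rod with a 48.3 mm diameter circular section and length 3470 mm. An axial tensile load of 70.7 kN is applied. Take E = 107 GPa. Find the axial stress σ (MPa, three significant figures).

38.6 MPa

A = 1832 mm².
σ = N/A = 70700/1832 = 38.59 MPa.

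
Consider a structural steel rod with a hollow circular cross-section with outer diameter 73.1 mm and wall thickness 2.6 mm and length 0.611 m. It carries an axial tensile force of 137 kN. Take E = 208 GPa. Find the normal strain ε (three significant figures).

0.00114

A = 575.9 mm².
σ = N/A = 237.9 MPa; ε = σ/E = 237.9/208000 = 1.144e-03.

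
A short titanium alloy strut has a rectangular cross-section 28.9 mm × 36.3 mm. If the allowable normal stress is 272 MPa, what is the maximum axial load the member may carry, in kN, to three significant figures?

285 kN

A = 1049 mm².
P_max = σ_allow · A = 272 · 1049 = 285300 N = 285.3 kN.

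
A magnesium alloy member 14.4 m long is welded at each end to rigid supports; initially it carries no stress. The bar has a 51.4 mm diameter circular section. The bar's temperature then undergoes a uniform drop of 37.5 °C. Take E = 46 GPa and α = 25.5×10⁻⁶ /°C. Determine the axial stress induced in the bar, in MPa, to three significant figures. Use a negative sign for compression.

Free thermal expansion αLΔT = 25.5e-6 · 14400 · -37.5 = -13.77 mm.
The walls impose strain ε = −(-13.77)/14400 = 9.5625e-04; σ = Eε = 46000 · 9.5625e-04 = 43.99 MPa.

44.0 MPa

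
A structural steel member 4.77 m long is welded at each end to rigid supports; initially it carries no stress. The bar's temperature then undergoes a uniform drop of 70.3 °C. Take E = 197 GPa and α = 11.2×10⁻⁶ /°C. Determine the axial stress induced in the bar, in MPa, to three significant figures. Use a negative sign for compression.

155 MPa

Free thermal expansion αLΔT = 11.2e-6 · 4770 · -70.3 = -3.756 mm.
The walls impose strain ε = −(-3.756)/4770 = 7.8736e-04; σ = Eε = 197000 · 7.8736e-04 = 155.1 MPa.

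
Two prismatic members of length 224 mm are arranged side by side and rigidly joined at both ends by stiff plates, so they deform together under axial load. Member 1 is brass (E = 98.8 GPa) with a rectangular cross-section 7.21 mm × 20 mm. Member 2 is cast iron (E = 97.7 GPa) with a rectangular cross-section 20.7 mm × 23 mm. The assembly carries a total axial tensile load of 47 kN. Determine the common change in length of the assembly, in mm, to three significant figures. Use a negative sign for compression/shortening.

A_1 = 144.2 mm².
A_2 = 476.1 mm².
Equal strain + equilibrium ⇒ each member carries load in proportion to AE: A₁E₁ = 14250000 N, A₂E₂ = 46510000 N, ΣAE = 60760000 N.
δ = PL/ΣAE = 47000·224/60760000 = 0.1733 mm.

0.173 mm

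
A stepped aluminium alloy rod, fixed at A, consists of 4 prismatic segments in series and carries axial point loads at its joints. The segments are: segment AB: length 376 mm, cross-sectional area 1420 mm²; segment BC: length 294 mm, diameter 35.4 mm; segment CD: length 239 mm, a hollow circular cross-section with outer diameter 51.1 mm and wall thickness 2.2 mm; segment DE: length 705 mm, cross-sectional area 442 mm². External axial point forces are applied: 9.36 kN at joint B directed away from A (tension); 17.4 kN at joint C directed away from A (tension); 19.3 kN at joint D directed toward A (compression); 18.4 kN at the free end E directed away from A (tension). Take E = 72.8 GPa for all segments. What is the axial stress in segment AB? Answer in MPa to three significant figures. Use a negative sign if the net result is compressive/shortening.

18.2 MPa

Internal axial forces (sectioning from the free end, tension +): N_DE = 18.4 kN, N_CD = -0.9 kN, N_BC = 16.5 kN, N_AB = 25.86 kN.
σ_AB = N_AB/A_AB = 25860/1420 = 18.21 MPa.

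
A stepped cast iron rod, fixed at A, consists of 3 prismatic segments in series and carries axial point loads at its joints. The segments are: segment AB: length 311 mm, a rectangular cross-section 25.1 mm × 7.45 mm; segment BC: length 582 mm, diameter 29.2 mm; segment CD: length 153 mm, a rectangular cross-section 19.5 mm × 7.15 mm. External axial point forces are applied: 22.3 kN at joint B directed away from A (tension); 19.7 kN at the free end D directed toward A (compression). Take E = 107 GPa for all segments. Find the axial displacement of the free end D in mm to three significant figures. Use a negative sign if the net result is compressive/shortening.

Internal axial forces (sectioning from the free end, tension +): N_CD = -19.7 kN, N_BC = -19.7 kN, N_AB = 2.6 kN.
A_AB = 187 mm².
A_BC = 669.7 mm².
A_CD = 139.4 mm².
δ_AB = 2600·311/(187·107000) = 0.04041 mm
δ_BC = -19700·582/(669.7·107000) = -0.16 mm
δ_CD = -19700·153/(139.4·107000) = -0.202 mm
δ = Σδ_i = -0.3216 mm.

-0.322 mm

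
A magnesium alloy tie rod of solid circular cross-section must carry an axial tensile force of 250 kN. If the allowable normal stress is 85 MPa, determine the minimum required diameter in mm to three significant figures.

Required area A ≥ P/σ_allow = 250000/85 = 2941 mm².
For a solid circular section, d ≥ √(4A/π) = 61.19 mm.

61.2 mm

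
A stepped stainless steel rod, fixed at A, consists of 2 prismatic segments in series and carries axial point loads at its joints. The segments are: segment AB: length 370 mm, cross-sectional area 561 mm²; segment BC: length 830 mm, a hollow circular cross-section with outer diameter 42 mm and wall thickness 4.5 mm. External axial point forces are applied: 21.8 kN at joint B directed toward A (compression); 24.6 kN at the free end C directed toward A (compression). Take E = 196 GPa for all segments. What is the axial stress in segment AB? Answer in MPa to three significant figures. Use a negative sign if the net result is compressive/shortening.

-82.7 MPa

Internal axial forces (sectioning from the free end, tension +): N_BC = -24.6 kN, N_AB = -46.4 kN.
σ_AB = N_AB/A_AB = -46400/561 = -82.71 MPa.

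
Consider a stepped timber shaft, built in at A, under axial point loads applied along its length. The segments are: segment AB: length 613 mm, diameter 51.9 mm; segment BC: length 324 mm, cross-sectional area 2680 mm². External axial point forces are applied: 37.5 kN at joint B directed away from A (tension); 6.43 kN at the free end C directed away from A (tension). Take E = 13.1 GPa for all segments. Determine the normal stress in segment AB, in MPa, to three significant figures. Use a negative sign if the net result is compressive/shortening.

20.8 MPa

Internal axial forces (sectioning from the free end, tension +): N_BC = 6.43 kN, N_AB = 43.93 kN.
A_AB = 2116 mm².
σ_AB = N_AB/A_AB = 43930/2116 = 20.77 MPa.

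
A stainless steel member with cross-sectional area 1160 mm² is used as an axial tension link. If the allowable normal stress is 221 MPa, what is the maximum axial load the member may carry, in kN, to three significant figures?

256 kN

P_max = σ_allow · A = 221 · 1160 = 256400 N = 256.4 kN.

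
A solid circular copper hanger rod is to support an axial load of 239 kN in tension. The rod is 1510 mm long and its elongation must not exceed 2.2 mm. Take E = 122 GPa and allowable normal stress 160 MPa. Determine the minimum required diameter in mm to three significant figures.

Required area A ≥ P/σ_allow = 239000/160 = 1494 mm².
For a solid circular section, d ≥ √(4A/π) = 43.61 mm.
Elongation limit: A ≥ PL/(Eδ_allow) = 239000·1510/(122000·2.2) = 1345 mm² ⇒ d ≥ 41.38 mm.
The stress limit governs.

43.6 mm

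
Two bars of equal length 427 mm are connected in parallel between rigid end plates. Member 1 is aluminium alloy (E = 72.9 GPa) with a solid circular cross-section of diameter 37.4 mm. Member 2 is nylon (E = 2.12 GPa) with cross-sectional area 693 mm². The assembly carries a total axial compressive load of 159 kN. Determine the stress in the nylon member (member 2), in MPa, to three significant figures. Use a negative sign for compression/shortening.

-4.13 MPa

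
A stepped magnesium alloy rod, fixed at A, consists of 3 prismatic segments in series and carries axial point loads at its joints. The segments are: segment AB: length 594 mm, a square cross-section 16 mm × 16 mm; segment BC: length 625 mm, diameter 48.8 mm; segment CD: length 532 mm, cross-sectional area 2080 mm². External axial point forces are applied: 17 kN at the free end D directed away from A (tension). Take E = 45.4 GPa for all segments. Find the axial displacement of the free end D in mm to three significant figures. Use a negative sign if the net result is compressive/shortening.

Internal axial forces (sectioning from the free end, tension +): N_CD = 17 kN, N_BC = 17 kN, N_AB = 17 kN.
A_AB = 256 mm².
A_BC = 1870 mm².
δ_AB = 17000·594/(256·45400) = 0.8688 mm
δ_BC = 17000·625/(1870·45400) = 0.1251 mm
δ_CD = 17000·532/(2080·45400) = 0.09577 mm
δ = Σδ_i = 1.09 mm.

1.09 mm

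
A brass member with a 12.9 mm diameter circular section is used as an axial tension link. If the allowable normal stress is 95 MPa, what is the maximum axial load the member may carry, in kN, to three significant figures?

12.4 kN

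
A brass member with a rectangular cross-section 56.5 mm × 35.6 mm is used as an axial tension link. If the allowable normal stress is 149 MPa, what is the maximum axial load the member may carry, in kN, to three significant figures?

300 kN

A = 2011 mm².
P_max = σ_allow · A = 149 · 2011 = 299700 N = 299.7 kN.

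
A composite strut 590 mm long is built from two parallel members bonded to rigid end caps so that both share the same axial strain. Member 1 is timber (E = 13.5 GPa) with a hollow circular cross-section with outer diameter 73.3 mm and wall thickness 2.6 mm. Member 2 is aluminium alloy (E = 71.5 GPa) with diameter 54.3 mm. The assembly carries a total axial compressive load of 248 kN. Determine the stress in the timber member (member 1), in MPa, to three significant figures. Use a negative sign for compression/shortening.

-19.3 MPa

A_1 = 577.5 mm².
A_2 = 2316 mm².
Equal strain + equilibrium ⇒ each member carries load in proportion to AE: A₁E₁ = 7796000 N, A₂E₂ = 165600000 N, ΣAE = 173400000 N.
σ₁ = P·E₁/ΣAE = -248000·13500/173400000 = -19.31 MPa.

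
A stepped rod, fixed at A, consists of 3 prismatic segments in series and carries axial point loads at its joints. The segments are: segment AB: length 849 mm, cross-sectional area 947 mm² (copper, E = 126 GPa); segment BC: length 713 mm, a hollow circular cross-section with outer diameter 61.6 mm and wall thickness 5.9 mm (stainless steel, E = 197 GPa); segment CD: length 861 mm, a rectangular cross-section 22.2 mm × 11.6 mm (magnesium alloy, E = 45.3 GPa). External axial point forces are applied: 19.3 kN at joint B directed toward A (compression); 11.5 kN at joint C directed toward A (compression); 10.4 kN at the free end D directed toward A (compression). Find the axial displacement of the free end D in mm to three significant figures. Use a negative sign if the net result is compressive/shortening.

Internal axial forces (sectioning from the free end, tension +): N_CD = -10.4 kN, N_BC = -21.9 kN, N_AB = -41.2 kN.
A_BC = 1032 mm².
A_CD = 257.5 mm².
δ_AB = -41200·849/(947·126000) = -0.2931 mm
δ_BC = -21900·713/(1032·197000) = -0.07677 mm
δ_CD = -10400·861/(257.5·45300) = -0.7676 mm
δ = Σδ_i = -1.138 mm.

-1.14 mm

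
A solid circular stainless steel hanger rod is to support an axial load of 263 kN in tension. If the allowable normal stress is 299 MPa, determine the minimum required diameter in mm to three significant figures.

33.5 mm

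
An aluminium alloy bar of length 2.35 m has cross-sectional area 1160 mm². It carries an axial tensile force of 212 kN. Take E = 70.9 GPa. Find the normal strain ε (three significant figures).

σ = N/A = 182.8 MPa; ε = σ/E = 182.8/70900 = 2.578e-03.

0.00258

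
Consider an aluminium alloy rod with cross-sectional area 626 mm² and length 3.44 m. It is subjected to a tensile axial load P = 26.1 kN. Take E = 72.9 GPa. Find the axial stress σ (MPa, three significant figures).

41.7 MPa

σ = N/A = 26100/626 = 41.69 MPa.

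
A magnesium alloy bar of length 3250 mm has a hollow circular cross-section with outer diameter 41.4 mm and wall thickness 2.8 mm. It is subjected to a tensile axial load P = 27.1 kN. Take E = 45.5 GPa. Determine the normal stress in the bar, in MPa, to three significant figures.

79.8 MPa

A = 339.5 mm².
σ = N/A = 27100/339.5 = 79.81 MPa.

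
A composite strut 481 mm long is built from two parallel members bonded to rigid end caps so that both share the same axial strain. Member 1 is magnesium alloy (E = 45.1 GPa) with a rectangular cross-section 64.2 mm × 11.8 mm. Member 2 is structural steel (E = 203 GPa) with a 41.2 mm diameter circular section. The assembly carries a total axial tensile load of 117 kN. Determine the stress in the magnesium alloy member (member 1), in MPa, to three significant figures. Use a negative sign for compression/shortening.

17.3 MPa

A_1 = 757.6 mm².
A_2 = 1333 mm².
Equal strain + equilibrium ⇒ each member carries load in proportion to AE: A₁E₁ = 34170000 N, A₂E₂ = 270600000 N, ΣAE = 304800000 N.
σ₁ = P·E₁/ΣAE = 117000·45100/304800000 = 17.31 MPa.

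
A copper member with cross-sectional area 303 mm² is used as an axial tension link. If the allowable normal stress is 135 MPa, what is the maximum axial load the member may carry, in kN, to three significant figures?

40.9 kN

P_max = σ_allow · A = 135 · 303 = 40900 N = 40.91 kN.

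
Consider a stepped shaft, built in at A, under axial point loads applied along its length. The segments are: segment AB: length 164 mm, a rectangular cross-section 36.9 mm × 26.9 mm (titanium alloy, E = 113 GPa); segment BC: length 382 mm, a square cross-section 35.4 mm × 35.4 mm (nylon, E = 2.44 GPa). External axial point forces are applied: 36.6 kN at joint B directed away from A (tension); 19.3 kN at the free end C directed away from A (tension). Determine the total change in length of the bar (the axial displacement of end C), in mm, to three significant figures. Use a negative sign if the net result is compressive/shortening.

2.49 mm

Internal axial forces (sectioning from the free end, tension +): N_BC = 19.3 kN, N_AB = 55.9 kN.
A_AB = 992.6 mm².
A_BC = 1253 mm².
δ_AB = 55900·164/(992.6·113000) = 0.08173 mm
δ_BC = 19300·382/(1253·2440) = 2.411 mm
δ = Σδ_i = 2.493 mm.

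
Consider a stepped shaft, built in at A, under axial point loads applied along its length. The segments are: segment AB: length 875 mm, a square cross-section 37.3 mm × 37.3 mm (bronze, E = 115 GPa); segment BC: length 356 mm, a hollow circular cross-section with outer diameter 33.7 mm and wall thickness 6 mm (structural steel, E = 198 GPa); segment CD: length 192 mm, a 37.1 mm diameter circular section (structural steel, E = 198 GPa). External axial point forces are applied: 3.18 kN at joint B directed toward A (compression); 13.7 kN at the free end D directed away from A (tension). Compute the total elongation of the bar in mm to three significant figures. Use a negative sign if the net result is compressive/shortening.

0.117 mm

Internal axial forces (sectioning from the free end, tension +): N_CD = 13.7 kN, N_BC = 13.7 kN, N_AB = 10.52 kN.
A_AB = 1391 mm².
A_BC = 522.1 mm².
A_CD = 1081 mm².
δ_AB = 10520·875/(1391·115000) = 0.05753 mm
δ_BC = 13700·356/(522.1·198000) = 0.04718 mm
δ_CD = 13700·192/(1081·198000) = 0.01229 mm
δ = Σδ_i = 0.117 mm.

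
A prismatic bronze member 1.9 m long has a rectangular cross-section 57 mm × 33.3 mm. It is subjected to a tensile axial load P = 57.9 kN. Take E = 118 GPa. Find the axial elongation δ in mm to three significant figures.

A = 1898 mm².
δ_mech = NL/(AE) = 57900·1900/(1898·118000) = 0.4912 mm.

0.491 mm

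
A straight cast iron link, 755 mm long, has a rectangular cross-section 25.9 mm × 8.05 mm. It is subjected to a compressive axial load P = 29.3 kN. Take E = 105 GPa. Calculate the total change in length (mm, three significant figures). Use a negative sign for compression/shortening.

A = 208.5 mm².
δ_mech = NL/(AE) = -29300·755/(208.5·105000) = -1.01 mm.

-1.01 mm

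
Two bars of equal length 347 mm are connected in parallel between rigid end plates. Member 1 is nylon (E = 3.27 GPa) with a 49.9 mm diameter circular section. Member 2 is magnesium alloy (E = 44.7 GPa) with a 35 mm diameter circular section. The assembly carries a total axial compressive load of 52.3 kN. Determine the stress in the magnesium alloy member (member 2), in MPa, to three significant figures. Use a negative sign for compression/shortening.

-47.3 MPa

A_1 = 1956 mm².
A_2 = 962.1 mm².
Equal strain + equilibrium ⇒ each member carries load in proportion to AE: A₁E₁ = 6395000 N, A₂E₂ = 43010000 N, ΣAE = 49400000 N.
σ₂ = P·E₂/ΣAE = -52300·44700/49400000 = -47.32 MPa.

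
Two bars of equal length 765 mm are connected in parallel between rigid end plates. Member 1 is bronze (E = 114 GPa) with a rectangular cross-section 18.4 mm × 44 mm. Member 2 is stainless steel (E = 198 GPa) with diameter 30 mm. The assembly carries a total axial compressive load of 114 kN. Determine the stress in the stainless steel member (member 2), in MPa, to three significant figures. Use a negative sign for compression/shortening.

-97.2 MPa

A_1 = 809.6 mm².
A_2 = 706.9 mm².
Equal strain + equilibrium ⇒ each member carries load in proportion to AE: A₁E₁ = 92290000 N, A₂E₂ = 140000000 N, ΣAE = 232300000 N.
σ₂ = P·E₂/ΣAE = -114000·198000/232300000 = -97.19 MPa.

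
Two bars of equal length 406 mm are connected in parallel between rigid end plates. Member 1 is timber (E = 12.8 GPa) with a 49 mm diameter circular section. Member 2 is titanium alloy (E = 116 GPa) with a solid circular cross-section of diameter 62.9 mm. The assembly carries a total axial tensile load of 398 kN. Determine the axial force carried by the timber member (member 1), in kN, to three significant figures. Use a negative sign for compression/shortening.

25.0 kN

A_1 = 1886 mm².
A_2 = 3107 mm².
Equal strain + equilibrium ⇒ each member carries load in proportion to AE: A₁E₁ = 24140000 N, A₂E₂ = 360500000 N, ΣAE = 384600000 N.
F₁ = P·A₁E₁/ΣAE = 398000·24140000/384600000 = 24980 N.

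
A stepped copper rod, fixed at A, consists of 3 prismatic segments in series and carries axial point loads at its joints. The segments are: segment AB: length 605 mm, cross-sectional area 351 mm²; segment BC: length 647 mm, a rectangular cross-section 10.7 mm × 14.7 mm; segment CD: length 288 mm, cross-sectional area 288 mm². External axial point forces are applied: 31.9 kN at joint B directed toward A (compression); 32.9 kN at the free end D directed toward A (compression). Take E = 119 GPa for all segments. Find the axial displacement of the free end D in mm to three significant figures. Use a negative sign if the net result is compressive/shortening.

-2.35 mm

Internal axial forces (sectioning from the free end, tension +): N_CD = -32.9 kN, N_BC = -32.9 kN, N_AB = -64.8 kN.
A_BC = 157.3 mm².
δ_AB = -64800·605/(351·119000) = -0.9386 mm
δ_BC = -32900·647/(157.3·119000) = -1.137 mm
δ_CD = -32900·288/(288·119000) = -0.2765 mm
δ = Σδ_i = -2.352 mm.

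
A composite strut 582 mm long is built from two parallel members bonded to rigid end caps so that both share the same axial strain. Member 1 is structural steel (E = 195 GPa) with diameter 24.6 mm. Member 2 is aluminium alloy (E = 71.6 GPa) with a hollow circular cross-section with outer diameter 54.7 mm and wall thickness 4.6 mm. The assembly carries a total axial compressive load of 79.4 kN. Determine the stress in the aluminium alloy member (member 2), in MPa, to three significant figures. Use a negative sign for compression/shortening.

A_1 = 475.3 mm².
A_2 = 724 mm².
Equal strain + equilibrium ⇒ each member carries load in proportion to AE: A₁E₁ = 92680000 N, A₂E₂ = 51840000 N, ΣAE = 144500000 N.
σ₂ = P·E₂/ΣAE = -79400·71600/144500000 = -39.34 MPa.

-39.3 MPa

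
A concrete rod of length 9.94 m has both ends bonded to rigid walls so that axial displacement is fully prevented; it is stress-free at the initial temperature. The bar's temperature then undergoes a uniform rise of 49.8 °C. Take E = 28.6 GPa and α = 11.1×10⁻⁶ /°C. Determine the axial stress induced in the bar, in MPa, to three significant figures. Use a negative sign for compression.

-15.8 MPa

Free thermal expansion αLΔT = 11.1e-6 · 9940 · 49.8 = 5.495 mm.
The walls impose strain ε = −(5.495)/9940 = -5.5278e-04; σ = Eε = 28600 · -5.5278e-04 = -15.81 MPa.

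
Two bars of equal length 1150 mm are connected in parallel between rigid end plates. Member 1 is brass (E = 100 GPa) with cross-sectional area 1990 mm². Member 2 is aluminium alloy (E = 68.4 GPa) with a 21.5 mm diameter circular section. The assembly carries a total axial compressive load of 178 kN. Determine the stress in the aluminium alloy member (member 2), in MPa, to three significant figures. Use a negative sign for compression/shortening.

-54.4 MPa

A_2 = 363.1 mm².
Equal strain + equilibrium ⇒ each member carries load in proportion to AE: A₁E₁ = 199000000 N, A₂E₂ = 24830000 N, ΣAE = 223800000 N.
σ₂ = P·E₂/ΣAE = -178000·68400/223800000 = -54.39 MPa.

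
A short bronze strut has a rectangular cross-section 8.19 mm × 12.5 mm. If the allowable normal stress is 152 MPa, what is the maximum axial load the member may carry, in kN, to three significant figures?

15.6 kN

A = 102.4 mm².
P_max = σ_allow · A = 152 · 102.4 = 15560 N = 15.56 kN.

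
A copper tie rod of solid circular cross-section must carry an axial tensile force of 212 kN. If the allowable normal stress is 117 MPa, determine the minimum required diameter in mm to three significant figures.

48.0 mm

Required area A ≥ P/σ_allow = 212000/117 = 1812 mm².
For a solid circular section, d ≥ √(4A/π) = 48.03 mm.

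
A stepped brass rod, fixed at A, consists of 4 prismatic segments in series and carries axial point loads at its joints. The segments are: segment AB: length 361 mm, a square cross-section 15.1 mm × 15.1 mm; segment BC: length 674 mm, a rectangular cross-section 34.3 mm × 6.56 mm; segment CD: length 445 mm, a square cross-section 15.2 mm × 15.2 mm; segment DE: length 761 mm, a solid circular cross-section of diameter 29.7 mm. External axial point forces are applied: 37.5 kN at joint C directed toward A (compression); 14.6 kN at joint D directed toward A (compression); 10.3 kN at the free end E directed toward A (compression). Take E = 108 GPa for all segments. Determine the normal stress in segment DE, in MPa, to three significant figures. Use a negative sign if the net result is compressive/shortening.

Internal axial forces (sectioning from the free end, tension +): N_DE = -10.3 kN, N_CD = -24.9 kN, N_BC = -62.4 kN, N_AB = -62.4 kN.
A_DE = 692.8 mm².
σ_DE = N_DE/A_DE = -10300/692.8 = -14.87 MPa.

-14.9 MPa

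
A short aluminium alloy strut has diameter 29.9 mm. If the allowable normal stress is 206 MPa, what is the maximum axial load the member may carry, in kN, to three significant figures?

A = 702.2 mm².
P_max = σ_allow · A = 206 · 702.2 = 144600 N = 144.6 kN.

145 kN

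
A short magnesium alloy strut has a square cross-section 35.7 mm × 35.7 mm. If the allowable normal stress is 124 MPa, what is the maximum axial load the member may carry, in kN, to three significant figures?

A = 1274 mm².
P_max = σ_allow · A = 124 · 1274 = 158000 N = 158 kN.

158 kN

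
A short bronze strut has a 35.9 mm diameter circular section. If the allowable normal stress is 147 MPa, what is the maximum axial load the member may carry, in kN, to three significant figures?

149 kN

A = 1012 mm².
P_max = σ_allow · A = 147 · 1012 = 148800 N = 148.8 kN.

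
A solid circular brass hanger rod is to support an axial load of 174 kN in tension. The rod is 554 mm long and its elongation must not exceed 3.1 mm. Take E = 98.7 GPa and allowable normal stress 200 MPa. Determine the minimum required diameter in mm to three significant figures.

33.3 mm

Required area A ≥ P/σ_allow = 174000/200 = 870 mm².
For a solid circular section, d ≥ √(4A/π) = 33.28 mm.
Elongation limit: A ≥ PL/(Eδ_allow) = 174000·554/(98700·3.1) = 315.1 mm² ⇒ d ≥ 20.03 mm.
The stress limit governs.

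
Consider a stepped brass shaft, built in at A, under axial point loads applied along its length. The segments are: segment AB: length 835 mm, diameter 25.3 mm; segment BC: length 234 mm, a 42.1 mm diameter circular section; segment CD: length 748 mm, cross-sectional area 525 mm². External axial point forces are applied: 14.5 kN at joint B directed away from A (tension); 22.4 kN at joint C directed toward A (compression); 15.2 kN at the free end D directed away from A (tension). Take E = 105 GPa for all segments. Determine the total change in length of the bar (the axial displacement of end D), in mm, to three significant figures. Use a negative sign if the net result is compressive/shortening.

0.310 mm

Internal axial forces (sectioning from the free end, tension +): N_CD = 15.2 kN, N_BC = -7.2 kN, N_AB = 7.3 kN.
A_AB = 502.7 mm².
A_BC = 1392 mm².
δ_AB = 7300·835/(502.7·105000) = 0.1155 mm
δ_BC = -7200·234/(1392·105000) = -0.01153 mm
δ_CD = 15200·748/(525·105000) = 0.2063 mm
δ = Σδ_i = 0.3102 mm.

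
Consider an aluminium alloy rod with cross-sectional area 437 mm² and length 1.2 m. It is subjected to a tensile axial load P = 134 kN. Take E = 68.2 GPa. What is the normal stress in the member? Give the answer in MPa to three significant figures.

307 MPa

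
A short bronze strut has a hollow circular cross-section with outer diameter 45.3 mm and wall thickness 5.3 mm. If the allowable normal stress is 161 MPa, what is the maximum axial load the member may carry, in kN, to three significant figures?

A = 666 mm².
P_max = σ_allow · A = 161 · 666 = 107200 N = 107.2 kN.

107 kN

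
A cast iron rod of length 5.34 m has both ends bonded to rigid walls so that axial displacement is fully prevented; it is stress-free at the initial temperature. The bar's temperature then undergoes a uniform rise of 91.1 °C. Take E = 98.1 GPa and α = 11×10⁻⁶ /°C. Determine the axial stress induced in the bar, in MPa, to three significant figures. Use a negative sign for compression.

-98.3 MPa

Free thermal expansion αLΔT = 11e-6 · 5340 · 91.1 = 5.351 mm.
The walls impose strain ε = −(5.351)/5340 = -1.0021e-03; σ = Eε = 98100 · -1.0021e-03 = -98.31 MPa.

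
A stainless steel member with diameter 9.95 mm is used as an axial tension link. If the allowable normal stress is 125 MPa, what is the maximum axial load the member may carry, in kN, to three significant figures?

9.72 kN

A = 77.76 mm².
P_max = σ_allow · A = 125 · 77.76 = 9720 N = 9.72 kN.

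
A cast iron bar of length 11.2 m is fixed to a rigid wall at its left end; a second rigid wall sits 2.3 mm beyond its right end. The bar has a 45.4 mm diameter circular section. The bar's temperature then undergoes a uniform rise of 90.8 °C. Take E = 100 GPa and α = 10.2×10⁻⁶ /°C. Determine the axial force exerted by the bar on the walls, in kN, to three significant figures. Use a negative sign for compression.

-117 kN

Free thermal expansion αLΔT = 10.2e-6 · 11200 · 90.8 = 10.37 mm.
The walls engage after the gap closes; constrained expansion = 10.37 − 2.3 = 8.073 mm.
The walls impose strain ε = −(8.073)/11200 = -7.2080e-04; σ = Eε = 100000 · -7.2080e-04 = -72.08 MPa.
Wall reaction R = σ·A = -72.08·1619 = -116700 N = -116.7 kN.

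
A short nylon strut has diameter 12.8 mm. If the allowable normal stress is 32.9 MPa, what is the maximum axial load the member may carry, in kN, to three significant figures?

4.23 kN

A = 128.7 mm².
P_max = σ_allow · A = 32.9 · 128.7 = 4234 N = 4.234 kN.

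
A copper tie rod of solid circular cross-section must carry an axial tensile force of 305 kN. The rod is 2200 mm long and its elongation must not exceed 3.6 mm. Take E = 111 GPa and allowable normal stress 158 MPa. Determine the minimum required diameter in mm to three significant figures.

Required area A ≥ P/σ_allow = 305000/158 = 1930 mm².
For a solid circular section, d ≥ √(4A/π) = 49.58 mm.
Elongation limit: A ≥ PL/(Eδ_allow) = 305000·2200/(111000·3.6) = 1679 mm² ⇒ d ≥ 46.24 mm.
The stress limit governs.

49.6 mm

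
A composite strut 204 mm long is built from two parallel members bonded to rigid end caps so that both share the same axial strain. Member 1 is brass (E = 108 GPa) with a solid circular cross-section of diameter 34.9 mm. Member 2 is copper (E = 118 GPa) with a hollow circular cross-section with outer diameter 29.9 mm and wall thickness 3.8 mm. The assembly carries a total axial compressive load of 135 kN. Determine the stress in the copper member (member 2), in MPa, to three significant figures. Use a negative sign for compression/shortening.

-114 MPa

A_1 = 956.6 mm².
A_2 = 311.6 mm².
Equal strain + equilibrium ⇒ each member carries load in proportion to AE: A₁E₁ = 103300000 N, A₂E₂ = 36770000 N, ΣAE = 140100000 N.
σ₂ = P·E₂/ΣAE = -135000·118000/140100000 = -113.7 MPa.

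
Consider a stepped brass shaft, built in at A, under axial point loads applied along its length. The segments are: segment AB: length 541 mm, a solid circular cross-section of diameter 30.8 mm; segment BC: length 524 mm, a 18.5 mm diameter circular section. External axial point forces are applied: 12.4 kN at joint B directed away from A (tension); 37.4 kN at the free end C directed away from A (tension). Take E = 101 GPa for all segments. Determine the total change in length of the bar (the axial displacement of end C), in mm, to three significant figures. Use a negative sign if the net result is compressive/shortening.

1.08 mm

Internal axial forces (sectioning from the free end, tension +): N_BC = 37.4 kN, N_AB = 49.8 kN.
A_AB = 745.1 mm².
A_BC = 268.8 mm².
δ_AB = 49800·541/(745.1·101000) = 0.358 mm
δ_BC = 37400·524/(268.8·101000) = 0.7219 mm
δ = Σδ_i = 1.08 mm.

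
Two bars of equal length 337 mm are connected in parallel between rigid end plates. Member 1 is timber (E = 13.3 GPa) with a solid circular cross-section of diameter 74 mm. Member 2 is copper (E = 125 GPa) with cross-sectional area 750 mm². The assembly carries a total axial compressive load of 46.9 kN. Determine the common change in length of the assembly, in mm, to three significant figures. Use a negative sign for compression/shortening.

-0.105 mm

A_1 = 4301 mm².
Equal strain + equilibrium ⇒ each member carries load in proportion to AE: A₁E₁ = 57200000 N, A₂E₂ = 93750000 N, ΣAE = 151000000 N.
δ = PL/ΣAE = -46900·337/151000000 = -0.1047 mm.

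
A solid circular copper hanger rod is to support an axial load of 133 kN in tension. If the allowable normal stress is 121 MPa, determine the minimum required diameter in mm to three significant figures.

Required area A ≥ P/σ_allow = 133000/121 = 1099 mm².
For a solid circular section, d ≥ √(4A/π) = 37.41 mm.

37.4 mm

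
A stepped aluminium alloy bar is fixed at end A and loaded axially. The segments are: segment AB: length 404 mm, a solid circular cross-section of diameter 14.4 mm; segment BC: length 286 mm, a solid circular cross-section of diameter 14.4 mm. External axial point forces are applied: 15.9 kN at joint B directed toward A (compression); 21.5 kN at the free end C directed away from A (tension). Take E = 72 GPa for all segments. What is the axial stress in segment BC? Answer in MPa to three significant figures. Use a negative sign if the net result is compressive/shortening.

Internal axial forces (sectioning from the free end, tension +): N_BC = 21.5 kN, N_AB = 5.6 kN.
A_BC = 162.9 mm².
σ_BC = N_BC/A_BC = 21500/162.9 = 132 MPa.

132 MPa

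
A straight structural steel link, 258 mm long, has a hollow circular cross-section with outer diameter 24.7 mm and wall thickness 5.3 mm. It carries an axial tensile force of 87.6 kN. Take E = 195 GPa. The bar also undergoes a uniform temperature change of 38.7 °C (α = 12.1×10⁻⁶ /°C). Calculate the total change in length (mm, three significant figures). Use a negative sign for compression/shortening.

0.480 mm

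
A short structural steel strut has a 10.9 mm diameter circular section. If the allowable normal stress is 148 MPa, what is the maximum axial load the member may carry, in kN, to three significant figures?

A = 93.31 mm².
P_max = σ_allow · A = 148 · 93.31 = 13810 N = 13.81 kN.

13.8 kN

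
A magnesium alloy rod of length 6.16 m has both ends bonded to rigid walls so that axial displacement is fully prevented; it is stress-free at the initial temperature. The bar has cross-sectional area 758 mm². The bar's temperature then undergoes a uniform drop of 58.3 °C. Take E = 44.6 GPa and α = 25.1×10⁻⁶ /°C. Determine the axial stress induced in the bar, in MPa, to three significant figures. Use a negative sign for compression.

65.3 MPa

Free thermal expansion αLΔT = 25.1e-6 · 6160 · -58.3 = -9.014 mm.
The walls impose strain ε = −(-9.014)/6160 = 1.4633e-03; σ = Eε = 44600 · 1.4633e-03 = 65.26 MPa.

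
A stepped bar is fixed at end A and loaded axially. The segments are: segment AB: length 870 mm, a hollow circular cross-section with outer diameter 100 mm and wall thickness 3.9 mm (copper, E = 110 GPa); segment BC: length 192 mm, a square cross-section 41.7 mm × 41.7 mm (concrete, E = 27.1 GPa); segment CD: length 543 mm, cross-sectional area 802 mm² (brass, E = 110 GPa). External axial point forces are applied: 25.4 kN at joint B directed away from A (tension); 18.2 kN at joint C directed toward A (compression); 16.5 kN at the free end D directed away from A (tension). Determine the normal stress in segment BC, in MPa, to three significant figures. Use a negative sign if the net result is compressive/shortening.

-0.978 MPa

Internal axial forces (sectioning from the free end, tension +): N_CD = 16.5 kN, N_BC = -1.7 kN, N_AB = 23.7 kN.
A_BC = 1739 mm².
σ_BC = N_BC/A_BC = -1700/1739 = -0.9776 MPa.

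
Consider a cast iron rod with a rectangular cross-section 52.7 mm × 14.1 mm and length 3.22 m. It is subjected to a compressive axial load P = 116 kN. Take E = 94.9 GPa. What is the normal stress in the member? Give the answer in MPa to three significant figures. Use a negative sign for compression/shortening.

-156 MPa

A = 743.1 mm².
σ = N/A = -116000/743.1 = -156.1 MPa.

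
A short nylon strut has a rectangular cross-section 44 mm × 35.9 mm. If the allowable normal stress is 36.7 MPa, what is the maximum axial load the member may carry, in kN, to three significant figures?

A = 1580 mm².
P_max = σ_allow · A = 36.7 · 1580 = 57970 N = 57.97 kN.

58.0 kN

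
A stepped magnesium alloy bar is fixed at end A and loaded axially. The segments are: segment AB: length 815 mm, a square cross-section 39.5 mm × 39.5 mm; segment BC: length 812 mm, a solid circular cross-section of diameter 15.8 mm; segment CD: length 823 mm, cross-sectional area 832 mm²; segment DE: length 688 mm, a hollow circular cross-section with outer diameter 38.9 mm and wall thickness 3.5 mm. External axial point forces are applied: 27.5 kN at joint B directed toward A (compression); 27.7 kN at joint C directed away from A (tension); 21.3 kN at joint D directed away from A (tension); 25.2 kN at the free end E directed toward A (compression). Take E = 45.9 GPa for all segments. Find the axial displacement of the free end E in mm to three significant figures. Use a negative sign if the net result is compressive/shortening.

1.05 mm

Internal axial forces (sectioning from the free end, tension +): N_DE = -25.2 kN, N_CD = -3.9 kN, N_BC = 23.8 kN, N_AB = -3.7 kN.
A_AB = 1560 mm².
A_BC = 196.1 mm².
A_DE = 389.2 mm².
δ_AB = -3700·815/(1560·45900) = -0.04211 mm
δ_BC = 23800·812/(196.1·45900) = 2.147 mm
δ_CD = -3900·823/(832·45900) = -0.08405 mm
δ_DE = -25200·688/(389.2·45900) = -0.9704 mm
δ = Σδ_i = 1.051 mm.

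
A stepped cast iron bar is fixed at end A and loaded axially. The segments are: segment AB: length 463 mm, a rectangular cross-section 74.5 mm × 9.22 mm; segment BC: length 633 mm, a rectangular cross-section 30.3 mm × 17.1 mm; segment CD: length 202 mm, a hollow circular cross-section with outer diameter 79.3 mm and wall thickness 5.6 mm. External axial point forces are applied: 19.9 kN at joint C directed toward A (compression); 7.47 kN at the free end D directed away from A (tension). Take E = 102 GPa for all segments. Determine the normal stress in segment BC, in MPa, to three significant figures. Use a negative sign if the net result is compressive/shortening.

-24.0 MPa

Internal axial forces (sectioning from the free end, tension +): N_CD = 7.47 kN, N_BC = -12.43 kN, N_AB = -12.43 kN.
A_BC = 518.1 mm².
σ_BC = N_BC/A_BC = -12430/518.1 = -23.99 MPa.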